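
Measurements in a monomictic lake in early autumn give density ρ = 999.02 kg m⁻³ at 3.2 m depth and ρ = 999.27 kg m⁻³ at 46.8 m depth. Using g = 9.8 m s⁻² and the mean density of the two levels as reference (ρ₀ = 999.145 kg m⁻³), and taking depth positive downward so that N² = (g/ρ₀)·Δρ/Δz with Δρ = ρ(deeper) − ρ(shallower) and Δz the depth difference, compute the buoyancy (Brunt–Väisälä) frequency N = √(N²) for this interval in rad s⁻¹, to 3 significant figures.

Δρ = 999.27 − 999.02 = 0.25 kg m⁻³ over Δz = 46.8 − 3.2 = 43.6 m.
N² = (9.8/999.145) × (0.25/43.6) = 5.6241 × 10⁻⁵ s⁻².
N = √(5.6241 × 10⁻⁵) = 7.4994 × 10⁻³ rad s⁻¹ ≈ 7.50 × 10⁻³ rad s⁻¹.
N² > 0, so the interval is statically stable.

7.50 × 10⁻³ rad s⁻¹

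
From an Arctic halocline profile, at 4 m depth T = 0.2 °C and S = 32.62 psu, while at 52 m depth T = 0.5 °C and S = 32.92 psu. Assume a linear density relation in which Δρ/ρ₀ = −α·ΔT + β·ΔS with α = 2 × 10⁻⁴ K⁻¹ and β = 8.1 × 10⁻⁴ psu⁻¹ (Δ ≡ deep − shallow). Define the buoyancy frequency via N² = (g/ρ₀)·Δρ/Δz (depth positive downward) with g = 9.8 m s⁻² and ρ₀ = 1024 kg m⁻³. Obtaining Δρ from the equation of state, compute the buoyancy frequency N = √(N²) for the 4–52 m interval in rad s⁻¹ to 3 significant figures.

6.11 × 10⁻³ rad s⁻¹

ΔT = +0.3 K, ΔS = +0.30 psu (deep − shallow).
Δρ/ρ₀ = −αΔT + βΔS = -6.00 × 10⁻⁵ + 2.43 × 10⁻⁴ = 1.83 × 10⁻⁴, so Δρ ≈ 0.1874 kg m⁻³.
N² = (g/ρ₀)·Δρ/Δz = g·(Δρ/ρ₀)/Δz = 9.8 × 1.83 × 10⁻⁴ / 48 = 3.7363 × 10⁻⁵ s⁻².
N = √(3.7363 × 10⁻⁵) = 6.1125 × 10⁻³ rad s⁻¹ ≈ 6.11 × 10⁻³ rad s⁻¹.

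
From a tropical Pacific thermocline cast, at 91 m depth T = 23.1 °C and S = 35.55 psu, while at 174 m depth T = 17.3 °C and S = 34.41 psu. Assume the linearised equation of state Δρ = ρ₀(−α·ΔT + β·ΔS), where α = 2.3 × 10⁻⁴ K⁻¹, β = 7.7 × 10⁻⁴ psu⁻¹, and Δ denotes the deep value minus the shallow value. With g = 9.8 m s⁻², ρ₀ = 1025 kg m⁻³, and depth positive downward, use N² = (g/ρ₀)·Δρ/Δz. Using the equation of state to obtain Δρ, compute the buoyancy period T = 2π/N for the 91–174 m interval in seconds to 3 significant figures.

ΔT = -5.8 K, ΔS = -1.14 psu (deep − shallow).
Δρ/ρ₀ = −αΔT + βΔS = 1.334 × 10⁻³ − 8.778 × 10⁻⁴ = 4.562 × 10⁻⁴, so Δρ ≈ 0.4676 kg m⁻³.
N² = (g/ρ₀)·Δρ/Δz = g·(Δρ/ρ₀)/Δz = 9.8 × 4.562 × 10⁻⁴ / 83 = 5.3865 × 10⁻⁵ s⁻².
N = √(5.3865 × 10⁻⁵) = 7.3393 × 10⁻³ rad s⁻¹ → T = 2π/N = 856.10 s ≈ 856 s.

856 s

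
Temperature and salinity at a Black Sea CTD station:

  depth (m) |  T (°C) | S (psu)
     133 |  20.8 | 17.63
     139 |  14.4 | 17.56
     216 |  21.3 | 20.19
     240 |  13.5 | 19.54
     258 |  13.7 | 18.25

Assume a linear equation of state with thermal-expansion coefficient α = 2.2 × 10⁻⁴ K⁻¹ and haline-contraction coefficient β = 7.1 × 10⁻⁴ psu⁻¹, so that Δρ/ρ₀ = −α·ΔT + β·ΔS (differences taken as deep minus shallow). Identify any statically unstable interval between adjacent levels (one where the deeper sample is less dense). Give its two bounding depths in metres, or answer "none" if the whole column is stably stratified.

Evaluate Δρ/ρ₀ = −αΔT + βΔS across each adjacent pair:
  133–139 m: −αΔT+βΔS = −(2.2 × 10⁻⁴)(-6.4)+(7.1 × 10⁻⁴)(-0.07) = 1.4 × 10⁻³ → stable
  139–216 m: −αΔT+βΔS = −(2.2 × 10⁻⁴)(+6.9)+(7.1 × 10⁻⁴)(+2.63) = 3.5 × 10⁻⁴ → stable
  216–240 m: −αΔT+βΔS = −(2.2 × 10⁻⁴)(-7.8)+(7.1 × 10⁻⁴)(-0.65) = 1.3 × 10⁻³ → stable
  240–258 m: −αΔT+βΔS = −(2.2 × 10⁻⁴)(+0.2)+(7.1 × 10⁻⁴)(-1.29) = -9.6 × 10⁻⁴ → UNSTABLE
The 240–258 m interval has Δρ < 0: lighter water underlies denser water.

240–258 m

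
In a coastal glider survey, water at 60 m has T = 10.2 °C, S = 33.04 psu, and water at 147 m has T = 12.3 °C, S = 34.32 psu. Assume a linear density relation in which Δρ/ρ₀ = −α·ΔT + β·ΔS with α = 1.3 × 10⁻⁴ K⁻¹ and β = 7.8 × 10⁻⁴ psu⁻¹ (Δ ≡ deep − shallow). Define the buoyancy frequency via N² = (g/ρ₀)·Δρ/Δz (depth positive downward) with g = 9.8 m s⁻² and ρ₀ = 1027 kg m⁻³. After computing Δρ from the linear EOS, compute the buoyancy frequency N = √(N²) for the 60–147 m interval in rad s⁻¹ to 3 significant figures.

ΔT = +2.1 K, ΔS = +1.28 psu (deep − shallow).
Δρ/ρ₀ = −αΔT + βΔS = -2.73 × 10⁻⁴ + 9.984 × 10⁻⁴ = 7.254 × 10⁻⁴, so Δρ ≈ 0.7450 kg m⁻³.
N² = (g/ρ₀)·Δρ/Δz = g·(Δρ/ρ₀)/Δz = 9.8 × 7.254 × 10⁻⁴ / 87 = 8.1712 × 10⁻⁵ s⁻².
N = √(8.1712 × 10⁻⁵) = 9.0395 × 10⁻³ rad s⁻¹ ≈ 9.04 × 10⁻³ rad s⁻¹.

9.04 × 10⁻³ rad s⁻¹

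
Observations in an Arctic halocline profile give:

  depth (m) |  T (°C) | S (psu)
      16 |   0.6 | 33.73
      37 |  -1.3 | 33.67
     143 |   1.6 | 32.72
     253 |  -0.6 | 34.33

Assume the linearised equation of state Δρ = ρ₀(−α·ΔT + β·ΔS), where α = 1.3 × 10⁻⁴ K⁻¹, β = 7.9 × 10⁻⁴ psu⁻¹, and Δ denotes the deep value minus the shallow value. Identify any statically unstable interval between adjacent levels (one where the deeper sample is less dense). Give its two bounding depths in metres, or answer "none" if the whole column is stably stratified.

37–143 m

Evaluate Δρ/ρ₀ = −αΔT + βΔS across each adjacent pair:
  16–37 m: −αΔT+βΔS = −(1.3 × 10⁻⁴)(-1.9)+(7.9 × 10⁻⁴)(-0.06) = 2.0 × 10⁻⁴ → stable
  37–143 m: −αΔT+βΔS = −(1.3 × 10⁻⁴)(+2.9)+(7.9 × 10⁻⁴)(-0.95) = -1.1 × 10⁻³ → UNSTABLE
  143–253 m: −αΔT+βΔS = −(1.3 × 10⁻⁴)(-2.2)+(7.9 × 10⁻⁴)(+1.61) = 1.6 × 10⁻³ → stable
The 37–143 m interval has Δρ < 0: lighter water underlies denser water.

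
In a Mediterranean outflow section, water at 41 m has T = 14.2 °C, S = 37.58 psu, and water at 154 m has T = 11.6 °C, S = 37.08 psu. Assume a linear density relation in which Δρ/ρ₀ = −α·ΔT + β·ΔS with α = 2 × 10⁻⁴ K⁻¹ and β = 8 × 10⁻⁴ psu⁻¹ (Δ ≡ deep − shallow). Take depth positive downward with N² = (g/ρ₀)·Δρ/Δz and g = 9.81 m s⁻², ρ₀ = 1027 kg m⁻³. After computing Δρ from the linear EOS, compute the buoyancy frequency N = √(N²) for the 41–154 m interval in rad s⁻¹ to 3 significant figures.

ΔT = -2.6 K, ΔS = -0.50 psu (deep − shallow).
Δρ/ρ₀ = −αΔT + βΔS = 5.20 × 10⁻⁴ − 4.00 × 10⁻⁴ = 1.20 × 10⁻⁴, so Δρ ≈ 0.1232 kg m⁻³.
N² = (g/ρ₀)·Δρ/Δz = g·(Δρ/ρ₀)/Δz = 9.81 × 1.20 × 10⁻⁴ / 113 = 1.0418 × 10⁻⁵ s⁻².
N = √(1.0418 × 10⁻⁵) = 3.2277 × 10⁻³ rad s⁻¹ ≈ 3.23 × 10⁻³ rad s⁻¹.

3.23 × 10⁻³ rad s⁻¹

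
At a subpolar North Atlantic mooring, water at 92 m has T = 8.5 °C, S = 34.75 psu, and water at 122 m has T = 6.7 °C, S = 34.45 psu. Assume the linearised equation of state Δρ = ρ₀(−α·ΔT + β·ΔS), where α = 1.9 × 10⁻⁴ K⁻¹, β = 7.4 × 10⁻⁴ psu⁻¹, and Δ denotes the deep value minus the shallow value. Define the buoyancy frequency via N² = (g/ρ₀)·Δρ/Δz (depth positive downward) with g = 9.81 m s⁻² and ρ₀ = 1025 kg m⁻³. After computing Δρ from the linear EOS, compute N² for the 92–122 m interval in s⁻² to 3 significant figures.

ΔT = -1.8 K, ΔS = -0.30 psu (deep − shallow).
Δρ/ρ₀ = −αΔT + βΔS = 3.42 × 10⁻⁴ − 2.22 × 10⁻⁴ = 1.20 × 10⁻⁴, so Δρ ≈ 0.1230 kg m⁻³.
N² = (g/ρ₀)·Δρ/Δz = g·(Δρ/ρ₀)/Δz = 9.81 × 1.20 × 10⁻⁴ / 30 = 3.9240 × 10⁻⁵ s⁻² ≈ 3.92 × 10⁻⁵ s⁻².

3.92 × 10⁻⁵ s⁻²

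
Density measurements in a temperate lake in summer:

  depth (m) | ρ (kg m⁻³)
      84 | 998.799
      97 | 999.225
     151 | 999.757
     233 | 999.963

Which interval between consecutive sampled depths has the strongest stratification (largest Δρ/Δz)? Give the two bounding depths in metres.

84–97 m

Compute the density gradient over each adjacent pair:
  84–97 m: Δρ/Δz = 0.426/13 = 0.033 kg m⁻⁴
  97–151 m: Δρ/Δz = 0.532/54 = 9.9 × 10⁻³ kg m⁻⁴
  151–233 m: Δρ/Δz = 0.206/82 = 2.5 × 10⁻³ kg m⁻⁴
The largest gradient is in the 84–97 m interval — the pycnocline.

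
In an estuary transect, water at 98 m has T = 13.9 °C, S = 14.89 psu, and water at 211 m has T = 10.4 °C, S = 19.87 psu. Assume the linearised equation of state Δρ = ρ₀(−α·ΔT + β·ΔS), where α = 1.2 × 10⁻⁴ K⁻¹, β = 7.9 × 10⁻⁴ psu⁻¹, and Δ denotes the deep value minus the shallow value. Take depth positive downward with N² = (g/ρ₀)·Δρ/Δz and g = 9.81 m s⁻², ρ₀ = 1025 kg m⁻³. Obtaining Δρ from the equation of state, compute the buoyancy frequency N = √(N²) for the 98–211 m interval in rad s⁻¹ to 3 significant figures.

ΔT = -3.5 K, ΔS = +4.98 psu (deep − shallow).
Δρ/ρ₀ = −αΔT + βΔS = 4.20 × 10⁻⁴ + 3.9342 × 10⁻³ = 4.3542 × 10⁻³, so Δρ ≈ 4.463 kg m⁻³.
N² = (g/ρ₀)·Δρ/Δz = g·(Δρ/ρ₀)/Δz = 9.81 × 4.3542 × 10⁻³ / 113 = 3.7801 × 10⁻⁴ s⁻².
N = √(3.7801 × 10⁻⁴) = 0.019442 rad s⁻¹ ≈ 0.0194 rad s⁻¹.

0.0194 rad s⁻¹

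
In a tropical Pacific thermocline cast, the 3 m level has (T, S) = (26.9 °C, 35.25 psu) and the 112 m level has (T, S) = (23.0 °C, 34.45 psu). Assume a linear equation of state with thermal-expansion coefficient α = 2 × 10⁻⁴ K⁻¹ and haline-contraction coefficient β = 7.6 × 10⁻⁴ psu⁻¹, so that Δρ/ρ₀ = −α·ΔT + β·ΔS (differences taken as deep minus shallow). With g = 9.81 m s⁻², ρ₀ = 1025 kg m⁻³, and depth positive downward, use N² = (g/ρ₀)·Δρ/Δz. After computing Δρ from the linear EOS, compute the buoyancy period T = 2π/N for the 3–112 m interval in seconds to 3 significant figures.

ΔT = -3.9 K, ΔS = -0.80 psu (deep − shallow).
Δρ/ρ₀ = −αΔT + βΔS = 7.80 × 10⁻⁴ − 6.08 × 10⁻⁴ = 1.72 × 10⁻⁴, so Δρ ≈ 0.1763 kg m⁻³.
N² = (g/ρ₀)·Δρ/Δz = g·(Δρ/ρ₀)/Δz = 9.81 × 1.72 × 10⁻⁴ / 109 = 1.5480 × 10⁻⁵ s⁻².
N = √(1.5480 × 10⁻⁵) = 3.9345 × 10⁻³ rad s⁻¹ → T = 2π/N = 1.5969 × 10³ s ≈ 1.60 × 10³ s.

1.60 × 10³ s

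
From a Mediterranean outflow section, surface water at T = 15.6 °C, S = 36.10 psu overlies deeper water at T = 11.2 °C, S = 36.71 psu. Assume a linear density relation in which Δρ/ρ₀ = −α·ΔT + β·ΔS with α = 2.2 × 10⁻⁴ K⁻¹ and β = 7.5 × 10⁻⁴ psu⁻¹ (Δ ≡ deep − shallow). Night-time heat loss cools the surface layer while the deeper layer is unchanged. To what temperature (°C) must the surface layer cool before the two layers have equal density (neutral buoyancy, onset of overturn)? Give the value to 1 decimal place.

Neutral buoyancy requires Δρ = 0, i.e. −α(T_deep − T_surf′) + β(S_deep − S_surf) = 0.
T_surf′ = T_deep − (β/α)·ΔS = 11.2 − (7.5 × 10⁻⁴/2.2 × 10⁻⁴)·(+0.61) = 9.120 °C.
Cooling required: 15.6 − (9.120) = 6.480 °C.

9.1 °C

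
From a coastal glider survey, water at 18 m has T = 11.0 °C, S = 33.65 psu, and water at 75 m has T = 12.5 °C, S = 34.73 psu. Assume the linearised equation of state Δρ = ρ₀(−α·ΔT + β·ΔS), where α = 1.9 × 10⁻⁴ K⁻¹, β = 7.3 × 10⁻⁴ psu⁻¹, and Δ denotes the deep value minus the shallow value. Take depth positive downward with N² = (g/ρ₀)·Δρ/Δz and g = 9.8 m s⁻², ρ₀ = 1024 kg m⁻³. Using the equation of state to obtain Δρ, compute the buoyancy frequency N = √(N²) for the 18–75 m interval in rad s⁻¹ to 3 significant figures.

9.30 × 10⁻³ rad s⁻¹

ΔT = +1.5 K, ΔS = +1.08 psu (deep − shallow).
Δρ/ρ₀ = −αΔT + βΔS = -2.85 × 10⁻⁴ + 7.884 × 10⁻⁴ = 5.034 × 10⁻⁴, so Δρ ≈ 0.5155 kg m⁻³.
N² = (g/ρ₀)·Δρ/Δz = g·(Δρ/ρ₀)/Δz = 9.8 × 5.034 × 10⁻⁴ / 57 = 8.6549 × 10⁻⁵ s⁻².
N = √(8.6549 × 10⁻⁵) = 9.3032 × 10⁻³ rad s⁻¹ ≈ 9.30 × 10⁻³ rad s⁻¹.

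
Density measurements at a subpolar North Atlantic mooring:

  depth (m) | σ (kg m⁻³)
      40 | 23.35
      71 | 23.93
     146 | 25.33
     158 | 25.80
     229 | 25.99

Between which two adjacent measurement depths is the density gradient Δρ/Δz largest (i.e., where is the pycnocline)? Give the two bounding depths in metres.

Compute the density gradient over each adjacent pair:
  40–71 m: Δρ/Δz = 0.58/31 = 0.019 kg m⁻⁴
  71–146 m: Δρ/Δz = 1.40/75 = 0.019 kg m⁻⁴
  146–158 m: Δρ/Δz = 0.47/12 = 0.039 kg m⁻⁴
  158–229 m: Δρ/Δz = 0.19/71 = 2.7 × 10⁻³ kg m⁻⁴
The largest gradient is in the 146–158 m interval — the pycnocline.

146–158 m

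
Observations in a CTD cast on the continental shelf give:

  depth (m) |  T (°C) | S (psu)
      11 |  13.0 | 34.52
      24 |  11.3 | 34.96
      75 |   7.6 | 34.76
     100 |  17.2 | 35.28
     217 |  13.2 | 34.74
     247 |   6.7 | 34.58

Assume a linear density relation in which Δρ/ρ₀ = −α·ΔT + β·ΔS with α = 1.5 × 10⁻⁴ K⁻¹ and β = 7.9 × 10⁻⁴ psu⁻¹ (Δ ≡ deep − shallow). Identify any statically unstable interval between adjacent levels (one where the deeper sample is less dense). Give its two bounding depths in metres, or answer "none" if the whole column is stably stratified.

75–100 m

Evaluate Δρ/ρ₀ = −αΔT + βΔS across each adjacent pair:
  11–24 m: −αΔT+βΔS = −(1.5 × 10⁻⁴)(-1.7)+(7.9 × 10⁻⁴)(+0.44) = 6.0 × 10⁻⁴ → stable
  24–75 m: −αΔT+βΔS = −(1.5 × 10⁻⁴)(-3.7)+(7.9 × 10⁻⁴)(-0.20) = 4.0 × 10⁻⁴ → stable
  75–100 m: −αΔT+βΔS = −(1.5 × 10⁻⁴)(+9.6)+(7.9 × 10⁻⁴)(+0.52) = -1.0 × 10⁻³ → UNSTABLE
  100–217 m: −αΔT+βΔS = −(1.5 × 10⁻⁴)(-4.0)+(7.9 × 10⁻⁴)(-0.54) = 1.7 × 10⁻⁴ → stable
  217–247 m: −αΔT+βΔS = −(1.5 × 10⁻⁴)(-6.5)+(7.9 × 10⁻⁴)(-0.16) = 8.5 × 10⁻⁴ → stable
The 75–100 m interval has Δρ < 0: lighter water underlies denser water.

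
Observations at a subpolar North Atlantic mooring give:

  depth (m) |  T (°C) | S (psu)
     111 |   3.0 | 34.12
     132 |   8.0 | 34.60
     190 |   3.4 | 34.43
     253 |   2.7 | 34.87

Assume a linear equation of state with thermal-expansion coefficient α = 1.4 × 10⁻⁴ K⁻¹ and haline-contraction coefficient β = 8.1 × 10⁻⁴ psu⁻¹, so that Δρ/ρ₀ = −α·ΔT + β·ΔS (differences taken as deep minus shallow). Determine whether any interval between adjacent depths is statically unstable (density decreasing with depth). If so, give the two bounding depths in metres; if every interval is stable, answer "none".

Evaluate Δρ/ρ₀ = −αΔT + βΔS across each adjacent pair:
  111–132 m: −αΔT+βΔS = −(1.4 × 10⁻⁴)(+5.0)+(8.1 × 10⁻⁴)(+0.48) = -3.1 × 10⁻⁴ → UNSTABLE
  132–190 m: −αΔT+βΔS = −(1.4 × 10⁻⁴)(-4.6)+(8.1 × 10⁻⁴)(-0.17) = 5.1 × 10⁻⁴ → stable
  190–253 m: −αΔT+βΔS = −(1.4 × 10⁻⁴)(-0.7)+(8.1 × 10⁻⁴)(+0.44) = 4.5 × 10⁻⁴ → stable
The 111–132 m interval has Δρ < 0: lighter water underlies denser water.

111–132 m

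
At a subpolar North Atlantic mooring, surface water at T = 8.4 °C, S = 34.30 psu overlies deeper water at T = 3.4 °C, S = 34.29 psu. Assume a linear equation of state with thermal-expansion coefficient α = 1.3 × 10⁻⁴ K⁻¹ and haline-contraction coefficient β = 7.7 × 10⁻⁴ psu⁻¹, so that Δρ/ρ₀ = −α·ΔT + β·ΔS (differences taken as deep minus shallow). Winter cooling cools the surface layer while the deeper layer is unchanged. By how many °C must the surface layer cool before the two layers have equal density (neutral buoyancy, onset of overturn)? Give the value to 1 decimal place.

Neutral buoyancy requires Δρ = 0, i.e. −α(T_deep − T_surf′) + β(S_deep − S_surf) = 0.
T_surf′ = T_deep − (β/α)·ΔS = 3.4 − (7.7 × 10⁻⁴/1.3 × 10⁻⁴)·(-0.01) = 3.459 °C.
Cooling required: 8.4 − (3.459) = 4.941 °C.

4.9 °C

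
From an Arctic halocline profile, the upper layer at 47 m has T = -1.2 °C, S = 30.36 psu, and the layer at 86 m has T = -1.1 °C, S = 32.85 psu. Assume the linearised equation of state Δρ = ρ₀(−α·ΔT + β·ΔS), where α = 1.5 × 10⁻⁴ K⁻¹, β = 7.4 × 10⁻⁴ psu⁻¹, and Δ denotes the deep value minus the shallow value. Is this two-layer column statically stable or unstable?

ΔT = -1.1 − -1.2 = +0.1 K and ΔS = 32.85 − 30.36 = +2.49 psu (deep − shallow).
−αΔT = -1.50 × 10⁻⁵; βΔS = 1.8426 × 10⁻³; sum Δρ/ρ₀ = 1.8276 × 10⁻³.
Δρ/ρ₀ > 0, so Δρ > 0: deeper water is denser → statically stable.

stable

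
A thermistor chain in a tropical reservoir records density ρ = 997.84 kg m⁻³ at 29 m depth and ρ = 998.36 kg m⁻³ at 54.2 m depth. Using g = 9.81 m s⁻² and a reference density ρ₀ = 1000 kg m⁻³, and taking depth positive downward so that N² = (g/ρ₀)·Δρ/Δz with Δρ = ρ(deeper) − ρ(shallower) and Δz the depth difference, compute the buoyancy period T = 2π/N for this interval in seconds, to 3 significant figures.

442 s

Δρ = 998.36 − 997.84 = 0.52 kg m⁻³ over Δz = 54.2 − 29 = 25.2 m.
N² = (9.81/1000) × (0.52/25.2) = 2.0243 × 10⁻⁴ s⁻².
N = √(2.0243 × 10⁻⁴) = 0.014228 rad s⁻¹, so T = 2π/N = 441.61 s ≈ 442 s.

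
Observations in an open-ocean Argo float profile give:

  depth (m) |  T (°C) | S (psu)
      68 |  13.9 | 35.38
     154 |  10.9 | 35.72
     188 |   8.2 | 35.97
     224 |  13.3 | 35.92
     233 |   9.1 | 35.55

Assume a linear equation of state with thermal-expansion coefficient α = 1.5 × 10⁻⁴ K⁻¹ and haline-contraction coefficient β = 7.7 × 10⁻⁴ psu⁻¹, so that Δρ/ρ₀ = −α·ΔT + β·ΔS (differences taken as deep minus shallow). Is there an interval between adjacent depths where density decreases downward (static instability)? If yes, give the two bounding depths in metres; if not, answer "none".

Evaluate Δρ/ρ₀ = −αΔT + βΔS across each adjacent pair:
  68–154 m: −αΔT+βΔS = −(1.5 × 10⁻⁴)(-3.0)+(7.7 × 10⁻⁴)(+0.34) = 7.1 × 10⁻⁴ → stable
  154–188 m: −αΔT+βΔS = −(1.5 × 10⁻⁴)(-2.7)+(7.7 × 10⁻⁴)(+0.25) = 6.0 × 10⁻⁴ → stable
  188–224 m: −αΔT+βΔS = −(1.5 × 10⁻⁴)(+5.1)+(7.7 × 10⁻⁴)(-0.05) = -8.0 × 10⁻⁴ → UNSTABLE
  224–233 m: −αΔT+βΔS = −(1.5 × 10⁻⁴)(-4.2)+(7.7 × 10⁻⁴)(-0.37) = 3.5 × 10⁻⁴ → stable
The 188–224 m interval has Δρ < 0: lighter water underlies denser water.

188–224 m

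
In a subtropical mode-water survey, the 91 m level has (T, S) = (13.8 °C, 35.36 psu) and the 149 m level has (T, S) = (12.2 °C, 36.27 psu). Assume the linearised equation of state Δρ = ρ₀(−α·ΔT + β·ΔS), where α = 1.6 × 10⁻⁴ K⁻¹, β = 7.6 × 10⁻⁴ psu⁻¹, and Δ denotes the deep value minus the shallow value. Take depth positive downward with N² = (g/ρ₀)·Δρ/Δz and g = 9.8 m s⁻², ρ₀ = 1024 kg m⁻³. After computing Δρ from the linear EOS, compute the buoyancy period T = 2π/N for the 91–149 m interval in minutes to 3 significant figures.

ΔT = -1.6 K, ΔS = +0.91 psu (deep − shallow).
Δρ/ρ₀ = −αΔT + βΔS = 2.56 × 10⁻⁴ + 6.916 × 10⁻⁴ = 9.476 × 10⁻⁴, so Δρ ≈ 0.9703 kg m⁻³.
N² = (g/ρ₀)·Δρ/Δz = g·(Δρ/ρ₀)/Δz = 9.8 × 9.476 × 10⁻⁴ / 58 = 1.6011 × 10⁻⁴ s⁻².
N = √(1.6011 × 10⁻⁴) = 0.012653 rad s⁻¹ → T = 2π/N = 496.58 s = 8.2763 min ≈ 8.28 min.

8.28 min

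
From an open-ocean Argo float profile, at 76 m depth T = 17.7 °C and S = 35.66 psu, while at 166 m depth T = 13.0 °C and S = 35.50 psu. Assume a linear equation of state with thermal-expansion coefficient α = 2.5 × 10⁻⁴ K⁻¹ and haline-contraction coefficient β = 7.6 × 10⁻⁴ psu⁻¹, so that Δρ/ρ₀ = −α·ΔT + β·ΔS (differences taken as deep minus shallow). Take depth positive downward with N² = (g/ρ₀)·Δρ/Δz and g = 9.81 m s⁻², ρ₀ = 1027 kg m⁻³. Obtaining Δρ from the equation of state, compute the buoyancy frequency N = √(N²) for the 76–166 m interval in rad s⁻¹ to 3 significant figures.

0.0107 rad s⁻¹

ΔT = -4.7 K, ΔS = -0.16 psu (deep − shallow).
Δρ/ρ₀ = −αΔT + βΔS = 1.175 × 10⁻³ − 1.216 × 10⁻⁴ = 1.0534 × 10⁻³, so Δρ ≈ 1.082 kg m⁻³.
N² = (g/ρ₀)·Δρ/Δz = g·(Δρ/ρ₀)/Δz = 9.81 × 1.0534 × 10⁻³ / 90 = 1.1482 × 10⁻⁴ s⁻².
N = √(1.1482 × 10⁻⁴) = 0.010715 rad s⁻¹ ≈ 0.0107 rad s⁻¹.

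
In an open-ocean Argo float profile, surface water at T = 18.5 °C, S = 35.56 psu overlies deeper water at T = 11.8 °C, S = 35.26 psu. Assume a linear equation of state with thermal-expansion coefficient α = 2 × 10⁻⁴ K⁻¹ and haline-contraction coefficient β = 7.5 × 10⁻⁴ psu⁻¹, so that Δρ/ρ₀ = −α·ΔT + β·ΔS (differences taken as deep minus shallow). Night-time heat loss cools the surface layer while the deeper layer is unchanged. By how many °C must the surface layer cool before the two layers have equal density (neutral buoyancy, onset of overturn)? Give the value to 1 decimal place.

Neutral buoyancy requires Δρ = 0, i.e. −α(T_deep − T_surf′) + β(S_deep − S_surf) = 0.
T_surf′ = T_deep − (β/α)·ΔS = 11.8 − (7.5 × 10⁻⁴/2 × 10⁻⁴)·(-0.30) = 12.925 °C.
Cooling required: 18.5 − (12.925) = 5.575 °C.

5.6 °C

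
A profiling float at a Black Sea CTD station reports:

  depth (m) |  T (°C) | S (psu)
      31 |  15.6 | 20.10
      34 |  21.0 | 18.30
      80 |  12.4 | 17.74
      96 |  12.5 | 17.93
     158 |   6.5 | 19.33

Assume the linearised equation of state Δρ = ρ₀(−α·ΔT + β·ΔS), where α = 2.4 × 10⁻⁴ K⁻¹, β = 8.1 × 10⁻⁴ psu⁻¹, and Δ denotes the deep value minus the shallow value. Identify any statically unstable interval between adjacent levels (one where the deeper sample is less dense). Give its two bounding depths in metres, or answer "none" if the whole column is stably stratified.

31–34 m

Evaluate Δρ/ρ₀ = −αΔT + βΔS across each adjacent pair:
  31–34 m: −αΔT+βΔS = −(2.4 × 10⁻⁴)(+5.4)+(8.1 × 10⁻⁴)(-1.80) = -2.8 × 10⁻³ → UNSTABLE
  34–80 m: −αΔT+βΔS = −(2.4 × 10⁻⁴)(-8.6)+(8.1 × 10⁻⁴)(-0.56) = 1.6 × 10⁻³ → stable
  80–96 m: −αΔT+βΔS = −(2.4 × 10⁻⁴)(+0.1)+(8.1 × 10⁻⁴)(+0.19) = 1.3 × 10⁻⁴ → stable
  96–158 m: −αΔT+βΔS = −(2.4 × 10⁻⁴)(-6.0)+(8.1 × 10⁻⁴)(+1.40) = 2.6 × 10⁻³ → stable
The 31–34 m interval has Δρ < 0: lighter water underlies denser water.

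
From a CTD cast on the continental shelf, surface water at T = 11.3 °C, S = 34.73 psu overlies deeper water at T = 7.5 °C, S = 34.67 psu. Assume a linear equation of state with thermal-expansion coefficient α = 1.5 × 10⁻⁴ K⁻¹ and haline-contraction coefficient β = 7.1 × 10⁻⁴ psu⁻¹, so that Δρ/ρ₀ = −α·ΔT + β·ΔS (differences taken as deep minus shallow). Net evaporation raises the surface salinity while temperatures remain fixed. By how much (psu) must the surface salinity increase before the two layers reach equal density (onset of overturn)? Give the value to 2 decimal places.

0.74 psu

Neutral buoyancy requires −α(T_deep − T_surf) + β(S_deep − S_surf′) = 0.
S_surf′ = S_deep − (α/β)·ΔT = 34.67 − (1.5 × 10⁻⁴/7.1 × 10⁻⁴)·(-3.8) = 35.4728 psu.
Increase required: 35.4728 − 34.73 = 0.7428 psu.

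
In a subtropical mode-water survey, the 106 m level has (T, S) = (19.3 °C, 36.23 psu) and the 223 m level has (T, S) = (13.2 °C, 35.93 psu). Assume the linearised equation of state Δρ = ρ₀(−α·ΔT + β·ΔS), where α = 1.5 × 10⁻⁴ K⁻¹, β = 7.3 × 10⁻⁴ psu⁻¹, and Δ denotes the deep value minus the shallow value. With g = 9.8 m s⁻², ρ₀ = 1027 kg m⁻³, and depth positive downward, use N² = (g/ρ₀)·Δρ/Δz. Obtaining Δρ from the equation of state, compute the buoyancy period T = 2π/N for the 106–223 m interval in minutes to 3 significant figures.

13.7 min

ΔT = -6.1 K, ΔS = -0.30 psu (deep − shallow).
Δρ/ρ₀ = −αΔT + βΔS = 9.15 × 10⁻⁴ − 2.19 × 10⁻⁴ = 6.96 × 10⁻⁴, so Δρ ≈ 0.7148 kg m⁻³.
N² = (g/ρ₀)·Δρ/Δz = g·(Δρ/ρ₀)/Δz = 9.8 × 6.96 × 10⁻⁴ / 117 = 5.8297 × 10⁻⁵ s⁻².
N = √(5.8297 × 10⁻⁵) = 7.6352 × 10⁻³ rad s⁻¹ → T = 2π/N = 822.92 s = 13.715 min ≈ 13.7 min.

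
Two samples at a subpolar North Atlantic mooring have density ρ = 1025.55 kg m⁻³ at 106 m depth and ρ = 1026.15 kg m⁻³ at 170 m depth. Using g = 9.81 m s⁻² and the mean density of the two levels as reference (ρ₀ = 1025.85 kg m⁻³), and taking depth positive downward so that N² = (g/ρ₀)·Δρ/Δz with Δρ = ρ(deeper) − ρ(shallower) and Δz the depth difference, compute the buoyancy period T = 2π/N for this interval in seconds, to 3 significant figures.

664 s

Δρ = 1026.15 − 1025.55 = 0.60 kg m⁻³ over Δz = 170 − 106 = 64 m.
N² = (9.81/1025.85) × (0.60/64) = 8.9651 × 10⁻⁵ s⁻².
N = √(8.9651 × 10⁻⁵) = 9.4684 × 10⁻³ rad s⁻¹, so T = 2π/N = 663.60 s ≈ 664 s.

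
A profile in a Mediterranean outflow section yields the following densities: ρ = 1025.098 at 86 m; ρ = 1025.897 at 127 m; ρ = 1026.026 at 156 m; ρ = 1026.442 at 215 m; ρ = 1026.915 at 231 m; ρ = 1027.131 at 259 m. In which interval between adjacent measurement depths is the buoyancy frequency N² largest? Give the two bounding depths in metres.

Compute the density gradient over each adjacent pair:
  86–127 m: Δρ/Δz = 0.799/41 = 0.019 kg m⁻⁴
  127–156 m: Δρ/Δz = 0.129/29 = 4.4 × 10⁻³ kg m⁻⁴
  156–215 m: Δρ/Δz = 0.416/59 = 7.1 × 10⁻³ kg m⁻⁴
  215–231 m: Δρ/Δz = 0.473/16 = 0.030 kg m⁻⁴
  231–259 m: Δρ/Δz = 0.216/28 = 7.7 × 10⁻³ kg m⁻⁴
The largest gradient is in the 215–231 m interval — the pycnocline.

215–231 m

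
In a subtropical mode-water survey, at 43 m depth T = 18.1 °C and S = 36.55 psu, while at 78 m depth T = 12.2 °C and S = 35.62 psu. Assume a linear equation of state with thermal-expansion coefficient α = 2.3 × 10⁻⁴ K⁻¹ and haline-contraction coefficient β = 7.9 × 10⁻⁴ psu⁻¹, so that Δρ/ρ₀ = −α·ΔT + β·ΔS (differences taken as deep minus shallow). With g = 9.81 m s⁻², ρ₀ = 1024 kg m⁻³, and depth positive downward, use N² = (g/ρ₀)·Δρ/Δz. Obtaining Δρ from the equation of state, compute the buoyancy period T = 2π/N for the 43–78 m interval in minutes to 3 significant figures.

ΔT = -5.9 K, ΔS = -0.93 psu (deep − shallow).
Δρ/ρ₀ = −αΔT + βΔS = 1.357 × 10⁻³ − 7.347 × 10⁻⁴ = 6.223 × 10⁻⁴, so Δρ ≈ 0.6372 kg m⁻³.
N² = (g/ρ₀)·Δρ/Δz = g·(Δρ/ρ₀)/Δz = 9.81 × 6.223 × 10⁻⁴ / 35 = 1.7442 × 10⁻⁴ s⁻².
N = √(1.7442 × 10⁻⁴) = 0.013207 rad s⁻¹ → T = 2π/N = 475.75 s = 7.9292 min ≈ 7.93 min.

7.93 min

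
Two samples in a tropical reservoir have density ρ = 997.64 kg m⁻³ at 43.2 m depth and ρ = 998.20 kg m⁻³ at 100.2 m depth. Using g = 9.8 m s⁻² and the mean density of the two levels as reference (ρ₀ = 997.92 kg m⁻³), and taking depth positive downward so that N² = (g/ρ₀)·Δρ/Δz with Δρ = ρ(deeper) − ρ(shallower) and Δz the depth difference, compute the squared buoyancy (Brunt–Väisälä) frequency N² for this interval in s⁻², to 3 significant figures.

9.65 × 10⁻⁵ s⁻²

Δρ = 998.20 − 997.64 = 0.56 kg m⁻³ over Δz = 100.2 − 43.2 = 57 m.
N² = (9.8/997.92) × (0.56/57) = 9.6481 × 10⁻⁵ s⁻² ≈ 9.65 × 10⁻⁵ s⁻².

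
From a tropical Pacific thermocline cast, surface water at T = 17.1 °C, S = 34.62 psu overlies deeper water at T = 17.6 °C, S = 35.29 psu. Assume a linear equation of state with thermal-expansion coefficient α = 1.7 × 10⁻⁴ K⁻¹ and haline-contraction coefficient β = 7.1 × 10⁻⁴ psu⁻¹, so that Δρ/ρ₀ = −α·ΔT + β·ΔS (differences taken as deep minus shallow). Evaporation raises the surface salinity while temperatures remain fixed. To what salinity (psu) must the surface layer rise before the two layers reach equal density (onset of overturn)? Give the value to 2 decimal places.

Neutral buoyancy requires −α(T_deep − T_surf) + β(S_deep − S_surf′) = 0.
S_surf′ = S_deep − (α/β)·ΔT = 35.29 − (1.7 × 10⁻⁴/7.1 × 10⁻⁴)·(+0.5) = 35.1703 psu.
Increase required: 35.1703 − 34.62 = 0.5503 psu.

35.17 psu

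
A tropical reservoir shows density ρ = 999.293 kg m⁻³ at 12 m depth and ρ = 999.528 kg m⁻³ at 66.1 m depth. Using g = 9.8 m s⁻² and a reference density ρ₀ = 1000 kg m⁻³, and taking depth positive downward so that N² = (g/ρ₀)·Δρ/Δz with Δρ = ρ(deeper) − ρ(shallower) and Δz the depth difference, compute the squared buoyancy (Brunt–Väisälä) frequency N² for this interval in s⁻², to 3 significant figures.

Δρ = 999.528 − 999.293 = 0.235 kg m⁻³ over Δz = 66.1 − 12 = 54.1 m.
N² = (9.8/1000) × (0.235/54.1) = 4.2569 × 10⁻⁵ s⁻² ≈ 4.26 × 10⁻⁵ s⁻².

4.26 × 10⁻⁵ s⁻²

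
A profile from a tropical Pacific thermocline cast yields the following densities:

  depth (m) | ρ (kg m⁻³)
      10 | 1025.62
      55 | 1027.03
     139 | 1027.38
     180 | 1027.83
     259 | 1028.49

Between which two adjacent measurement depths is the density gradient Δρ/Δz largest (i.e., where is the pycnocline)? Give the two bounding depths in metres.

10–55 m

Compute the density gradient over each adjacent pair:
  10–55 m: Δρ/Δz = 1.41/45 = 0.031 kg m⁻⁴
  55–139 m: Δρ/Δz = 0.35/84 = 4.2 × 10⁻³ kg m⁻⁴
  139–180 m: Δρ/Δz = 0.45/41 = 0.011 kg m⁻⁴
  180–259 m: Δρ/Δz = 0.66/79 = 8.4 × 10⁻³ kg m⁻⁴
The largest gradient is in the 10–55 m interval — the pycnocline.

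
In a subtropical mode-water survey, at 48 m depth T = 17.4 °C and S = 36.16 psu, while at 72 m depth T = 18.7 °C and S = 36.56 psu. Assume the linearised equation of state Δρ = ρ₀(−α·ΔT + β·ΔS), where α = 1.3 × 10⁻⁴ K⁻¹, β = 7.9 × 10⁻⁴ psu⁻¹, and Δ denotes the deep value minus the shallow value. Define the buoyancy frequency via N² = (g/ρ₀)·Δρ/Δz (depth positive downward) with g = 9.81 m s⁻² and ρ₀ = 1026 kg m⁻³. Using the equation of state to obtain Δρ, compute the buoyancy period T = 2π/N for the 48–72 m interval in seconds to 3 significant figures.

ΔT = +1.3 K, ΔS = +0.40 psu (deep − shallow).
Δρ/ρ₀ = −αΔT + βΔS = -1.69 × 10⁻⁴ + 3.16 × 10⁻⁴ = 1.47 × 10⁻⁴, so Δρ ≈ 0.1508 kg m⁻³.
N² = (g/ρ₀)·Δρ/Δz = g·(Δρ/ρ₀)/Δz = 9.81 × 1.47 × 10⁻⁴ / 24 = 6.0086 × 10⁻⁵ s⁻².
N = √(6.0086 × 10⁻⁵) = 7.7515 × 10⁻³ rad s⁻¹ → T = 2π/N = 810.58 s ≈ 811 s.

811 s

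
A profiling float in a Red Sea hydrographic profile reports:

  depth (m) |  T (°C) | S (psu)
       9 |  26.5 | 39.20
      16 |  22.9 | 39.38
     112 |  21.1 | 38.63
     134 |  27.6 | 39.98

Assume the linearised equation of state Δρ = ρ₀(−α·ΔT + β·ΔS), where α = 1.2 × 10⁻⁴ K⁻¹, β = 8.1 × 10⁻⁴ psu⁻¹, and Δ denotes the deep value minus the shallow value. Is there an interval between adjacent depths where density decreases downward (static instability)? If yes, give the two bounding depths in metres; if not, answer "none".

16–112 m

Evaluate Δρ/ρ₀ = −αΔT + βΔS across each adjacent pair:
  9–16 m: −αΔT+βΔS = −(1.2 × 10⁻⁴)(-3.6)+(8.1 × 10⁻⁴)(+0.18) = 5.8 × 10⁻⁴ → stable
  16–112 m: −αΔT+βΔS = −(1.2 × 10⁻⁴)(-1.8)+(8.1 × 10⁻⁴)(-0.75) = -3.9 × 10⁻⁴ → UNSTABLE
  112–134 m: −αΔT+βΔS = −(1.2 × 10⁻⁴)(+6.5)+(8.1 × 10⁻⁴)(+1.35) = 3.1 × 10⁻⁴ → stable
The 16–112 m interval has Δρ < 0: lighter water underlies denser water.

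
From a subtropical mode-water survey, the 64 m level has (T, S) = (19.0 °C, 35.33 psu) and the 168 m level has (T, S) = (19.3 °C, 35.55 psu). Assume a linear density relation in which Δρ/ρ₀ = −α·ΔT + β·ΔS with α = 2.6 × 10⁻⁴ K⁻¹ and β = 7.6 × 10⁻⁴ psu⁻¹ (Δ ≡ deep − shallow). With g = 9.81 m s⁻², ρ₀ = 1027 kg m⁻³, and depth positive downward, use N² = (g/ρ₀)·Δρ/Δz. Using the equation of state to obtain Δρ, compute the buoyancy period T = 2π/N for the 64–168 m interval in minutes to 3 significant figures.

ΔT = +0.3 K, ΔS = +0.22 psu (deep − shallow).
Δρ/ρ₀ = −αΔT + βΔS = -7.80 × 10⁻⁵ + 1.672 × 10⁻⁴ = 8.92 × 10⁻⁵, so Δρ ≈ 0.09161 kg m⁻³.
N² = (g/ρ₀)·Δρ/Δz = g·(Δρ/ρ₀)/Δz = 9.81 × 8.92 × 10⁻⁵ / 104 = 8.4140 × 10⁻⁶ s⁻².
N = √(8.4140 × 10⁻⁶) = 2.9007 × 10⁻³ rad s⁻¹ → T = 2π/N = 2.1661 × 10³ s = 36.102 min ≈ 36.1 min.

36.1 min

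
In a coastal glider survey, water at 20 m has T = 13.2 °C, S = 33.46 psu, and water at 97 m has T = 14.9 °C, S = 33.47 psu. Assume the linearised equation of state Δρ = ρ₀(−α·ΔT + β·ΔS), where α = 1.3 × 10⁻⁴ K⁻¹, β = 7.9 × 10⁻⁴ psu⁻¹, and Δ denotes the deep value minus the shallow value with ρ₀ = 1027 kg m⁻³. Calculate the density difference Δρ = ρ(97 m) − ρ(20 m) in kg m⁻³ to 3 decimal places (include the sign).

-0.219 kg m⁻³

ΔT = +1.7 K, ΔS = +0.01 psu (deep − shallow).
Δρ/ρ₀ = −(1.3 × 10⁻⁴)(+1.7) + (7.9 × 10⁻⁴)(+0.01) = -2.131 × 10⁻⁴.
Δρ = 1027 × (-2.131 × 10⁻⁴) = -0.219 kg m⁻³.
Negative Δρ: lighter below, statically unstable.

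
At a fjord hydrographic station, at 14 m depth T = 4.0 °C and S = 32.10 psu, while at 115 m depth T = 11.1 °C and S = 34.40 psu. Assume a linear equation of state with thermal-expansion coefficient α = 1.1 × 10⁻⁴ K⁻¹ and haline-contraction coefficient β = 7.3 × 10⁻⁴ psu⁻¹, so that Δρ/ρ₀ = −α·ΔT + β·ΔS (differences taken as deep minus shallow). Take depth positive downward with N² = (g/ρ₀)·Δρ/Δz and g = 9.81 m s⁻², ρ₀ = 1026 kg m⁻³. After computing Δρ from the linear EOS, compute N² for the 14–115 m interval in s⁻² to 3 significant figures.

8.72 × 10⁻⁵ s⁻²

ΔT = +7.1 K, ΔS = +2.30 psu (deep − shallow).
Δρ/ρ₀ = −αΔT + βΔS = -7.81 × 10⁻⁴ + 1.679 × 10⁻³ = 8.98 × 10⁻⁴, so Δρ ≈ 0.9213 kg m⁻³.
N² = (g/ρ₀)·Δρ/Δz = g·(Δρ/ρ₀)/Δz = 9.81 × 8.98 × 10⁻⁴ / 101 = 8.7222 × 10⁻⁵ s⁻² ≈ 8.72 × 10⁻⁵ s⁻².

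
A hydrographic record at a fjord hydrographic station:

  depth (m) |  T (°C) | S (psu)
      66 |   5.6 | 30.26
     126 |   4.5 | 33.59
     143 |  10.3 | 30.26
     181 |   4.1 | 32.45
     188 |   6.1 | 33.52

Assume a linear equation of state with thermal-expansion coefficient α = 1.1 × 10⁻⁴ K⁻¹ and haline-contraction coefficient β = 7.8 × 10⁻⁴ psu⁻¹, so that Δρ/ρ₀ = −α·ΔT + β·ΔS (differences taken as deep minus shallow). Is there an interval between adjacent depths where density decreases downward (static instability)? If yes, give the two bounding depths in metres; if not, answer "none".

Evaluate Δρ/ρ₀ = −αΔT + βΔS across each adjacent pair:
  66–126 m: −αΔT+βΔS = −(1.1 × 10⁻⁴)(-1.1)+(7.8 × 10⁻⁴)(+3.33) = 2.7 × 10⁻³ → stable
  126–143 m: −αΔT+βΔS = −(1.1 × 10⁻⁴)(+5.8)+(7.8 × 10⁻⁴)(-3.33) = -3.2 × 10⁻³ → UNSTABLE
  143–181 m: −αΔT+βΔS = −(1.1 × 10⁻⁴)(-6.2)+(7.8 × 10⁻⁴)(+2.19) = 2.4 × 10⁻³ → stable
  181–188 m: −αΔT+βΔS = −(1.1 × 10⁻⁴)(+2.0)+(7.8 × 10⁻⁴)(+1.07) = 6.1 × 10⁻⁴ → stable
The 126–143 m interval has Δρ < 0: lighter water underlies denser water.

126–143 m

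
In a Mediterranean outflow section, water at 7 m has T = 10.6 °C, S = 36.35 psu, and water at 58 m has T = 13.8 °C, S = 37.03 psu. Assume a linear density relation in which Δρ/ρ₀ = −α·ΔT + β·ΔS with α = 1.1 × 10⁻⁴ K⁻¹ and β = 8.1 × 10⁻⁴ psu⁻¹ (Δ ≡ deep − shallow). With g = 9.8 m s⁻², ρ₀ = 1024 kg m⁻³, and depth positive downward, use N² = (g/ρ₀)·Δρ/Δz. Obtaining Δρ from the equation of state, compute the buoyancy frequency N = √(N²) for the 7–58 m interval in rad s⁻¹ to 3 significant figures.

ΔT = +3.2 K, ΔS = +0.68 psu (deep − shallow).
Δρ/ρ₀ = −αΔT + βΔS = -3.52 × 10⁻⁴ + 5.508 × 10⁻⁴ = 1.988 × 10⁻⁴, so Δρ ≈ 0.2036 kg m⁻³.
N² = (g/ρ₀)·Δρ/Δz = g·(Δρ/ρ₀)/Δz = 9.8 × 1.988 × 10⁻⁴ / 51 = 3.8201 × 10⁻⁵ s⁻².
N = √(3.8201 × 10⁻⁵) = 6.1807 × 10⁻³ rad s⁻¹ ≈ 6.18 × 10⁻³ rad s⁻¹.

6.18 × 10⁻³ rad s⁻¹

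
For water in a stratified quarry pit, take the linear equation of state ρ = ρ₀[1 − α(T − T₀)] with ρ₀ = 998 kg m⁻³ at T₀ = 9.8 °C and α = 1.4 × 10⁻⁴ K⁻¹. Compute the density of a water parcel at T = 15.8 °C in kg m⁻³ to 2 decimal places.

T − T₀ = +6.0 K.
Bracket = 1 − α·(+6.0) = 1 + (-8.40 × 10⁻⁴) = 0.9991600.
ρ = 998 × 0.9991600 = 997.16 kg m⁻³.

997.16 kg m⁻³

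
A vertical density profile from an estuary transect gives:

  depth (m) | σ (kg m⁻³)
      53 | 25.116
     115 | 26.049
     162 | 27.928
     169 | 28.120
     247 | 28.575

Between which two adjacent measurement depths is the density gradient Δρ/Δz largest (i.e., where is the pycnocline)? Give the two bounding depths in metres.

Compute the density gradient over each adjacent pair:
  53–115 m: Δρ/Δz = 0.933/62 = 0.015 kg m⁻⁴
  115–162 m: Δρ/Δz = 1.879/47 = 0.040 kg m⁻⁴
  162–169 m: Δρ/Δz = 0.192/7 = 0.027 kg m⁻⁴
  169–247 m: Δρ/Δz = 0.455/78 = 5.8 × 10⁻³ kg m⁻⁴
The largest gradient is in the 115–162 m interval — the pycnocline.

115–162 m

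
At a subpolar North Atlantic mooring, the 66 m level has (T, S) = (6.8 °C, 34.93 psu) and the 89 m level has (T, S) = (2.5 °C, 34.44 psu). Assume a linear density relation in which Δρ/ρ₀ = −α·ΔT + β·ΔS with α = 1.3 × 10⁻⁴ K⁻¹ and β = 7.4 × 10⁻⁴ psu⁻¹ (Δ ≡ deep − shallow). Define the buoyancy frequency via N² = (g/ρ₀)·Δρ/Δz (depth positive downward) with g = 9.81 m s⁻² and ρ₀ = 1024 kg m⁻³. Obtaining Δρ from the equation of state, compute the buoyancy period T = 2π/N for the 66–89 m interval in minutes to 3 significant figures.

ΔT = -4.3 K, ΔS = -0.49 psu (deep − shallow).
Δρ/ρ₀ = −αΔT + βΔS = 5.59 × 10⁻⁴ − 3.626 × 10⁻⁴ = 1.964 × 10⁻⁴, so Δρ ≈ 0.2011 kg m⁻³.
N² = (g/ρ₀)·Δρ/Δz = g·(Δρ/ρ₀)/Δz = 9.81 × 1.964 × 10⁻⁴ / 23 = 8.3769 × 10⁻⁵ s⁻².
N = √(8.3769 × 10⁻⁵) = 9.1525 × 10⁻³ rad s⁻¹ → T = 2π/N = 686.50 s = 11.442 min ≈ 11.4 min.

11.4 min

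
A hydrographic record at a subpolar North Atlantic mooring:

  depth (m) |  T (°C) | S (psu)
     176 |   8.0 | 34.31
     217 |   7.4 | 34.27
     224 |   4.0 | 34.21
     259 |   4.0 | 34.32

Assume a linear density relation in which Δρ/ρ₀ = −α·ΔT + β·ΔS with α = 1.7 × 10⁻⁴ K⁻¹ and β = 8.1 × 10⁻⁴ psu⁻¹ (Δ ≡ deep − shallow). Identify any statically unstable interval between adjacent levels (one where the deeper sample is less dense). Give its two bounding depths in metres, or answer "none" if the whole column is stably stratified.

Evaluate Δρ/ρ₀ = −αΔT + βΔS across each adjacent pair:
  176–217 m: −αΔT+βΔS = −(1.7 × 10⁻⁴)(-0.6)+(8.1 × 10⁻⁴)(-0.04) = 7.0 × 10⁻⁵ → stable
  217–224 m: −αΔT+βΔS = −(1.7 × 10⁻⁴)(-3.4)+(8.1 × 10⁻⁴)(-0.06) = 5.3 × 10⁻⁴ → stable
  224–259 m: −αΔT+βΔS = −(1.7 × 10⁻⁴)(+0.0)+(8.1 × 10⁻⁴)(+0.11) = 8.9 × 10⁻⁵ → stable
Every interval has Δρ > 0: the column is stably stratified throughout.

none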